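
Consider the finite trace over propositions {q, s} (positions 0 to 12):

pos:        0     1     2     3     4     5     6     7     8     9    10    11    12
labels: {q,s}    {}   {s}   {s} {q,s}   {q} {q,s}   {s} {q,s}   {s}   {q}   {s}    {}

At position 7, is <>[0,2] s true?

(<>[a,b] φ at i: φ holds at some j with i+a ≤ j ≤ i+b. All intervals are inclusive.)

Yes

Check s at each j in [7,9]:
  j=7: true
  j=8: true
  j=9: true
Found at j=7 → formula holds.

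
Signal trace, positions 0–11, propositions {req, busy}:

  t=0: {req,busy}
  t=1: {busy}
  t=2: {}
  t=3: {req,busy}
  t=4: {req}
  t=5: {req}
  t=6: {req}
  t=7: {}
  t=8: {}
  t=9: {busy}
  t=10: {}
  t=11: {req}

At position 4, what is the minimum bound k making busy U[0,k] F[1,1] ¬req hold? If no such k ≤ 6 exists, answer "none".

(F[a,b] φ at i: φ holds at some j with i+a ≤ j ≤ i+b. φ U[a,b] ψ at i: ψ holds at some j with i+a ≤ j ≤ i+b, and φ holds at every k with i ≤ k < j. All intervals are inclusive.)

none

Need earliest j ≥ 4 with F[1,1] ¬req, and busy at every k in [4,j-1].
  j=4: rhs fails.
  j=5: rhs fails.
  j=6: rhs holds but lhs fails at k=4.
  j=7: rhs holds but lhs fails at k=4.
  j=8: rhs holds but lhs fails at k=4.
  j=9: rhs holds but lhs fails at k=4.
  j=10: rhs fails.
No witness within the range → none.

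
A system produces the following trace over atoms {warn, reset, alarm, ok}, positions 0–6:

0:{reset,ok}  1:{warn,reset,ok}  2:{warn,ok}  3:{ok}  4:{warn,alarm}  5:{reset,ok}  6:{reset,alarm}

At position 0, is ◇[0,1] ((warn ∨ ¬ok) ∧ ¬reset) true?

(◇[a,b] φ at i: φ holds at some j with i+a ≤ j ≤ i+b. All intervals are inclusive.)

No

Check ((warn ∨ ¬ok) ∧ ¬reset) at each j in [0,1]:
  j=0: false
  j=1: false
No position in the window satisfies it → formula fails.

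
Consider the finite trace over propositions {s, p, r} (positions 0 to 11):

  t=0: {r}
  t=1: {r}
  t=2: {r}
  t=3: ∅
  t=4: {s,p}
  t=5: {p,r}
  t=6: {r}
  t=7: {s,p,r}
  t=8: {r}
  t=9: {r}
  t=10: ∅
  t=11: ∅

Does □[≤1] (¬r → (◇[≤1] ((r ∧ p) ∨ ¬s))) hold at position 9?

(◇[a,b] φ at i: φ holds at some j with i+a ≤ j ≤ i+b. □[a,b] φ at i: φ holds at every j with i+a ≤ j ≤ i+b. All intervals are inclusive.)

Check (¬r → (◇[≤1] ((r ∧ p) ∨ ¬s))) at every j in [9,10]:
  j=9: antecedent false → ✓
  j=10: antecedent true; consequent holds (witness at 10) → ✓
All positions satisfy it → formula holds.

Yes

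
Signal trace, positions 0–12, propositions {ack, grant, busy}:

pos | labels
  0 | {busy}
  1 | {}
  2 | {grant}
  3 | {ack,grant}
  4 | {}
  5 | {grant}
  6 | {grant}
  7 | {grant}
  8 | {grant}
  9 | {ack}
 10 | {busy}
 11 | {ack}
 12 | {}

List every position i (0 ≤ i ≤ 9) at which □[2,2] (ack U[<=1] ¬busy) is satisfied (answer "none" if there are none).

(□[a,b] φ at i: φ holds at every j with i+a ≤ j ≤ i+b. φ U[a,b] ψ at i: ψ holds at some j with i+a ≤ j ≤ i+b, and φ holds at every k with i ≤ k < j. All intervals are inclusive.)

Evaluate at each i in [0,9]:
  i=0: ✓ (all of [2,2])
  i=1: ✓ (all of [3,3])
  i=2: ✓ (all of [4,4])
  i=3: ✓ (all of [5,5])
  i=4: ✓ (all of [6,6])
  i=5: ✓ (all of [7,7])
  i=6: ✓ (all of [8,8])
  i=7: ✓ (all of [9,9])
  i=8: ✗ (fails at j=10)
  i=9: ✓ (all of [11,11])

0, 1, 2, 3, 4, 5, 6, 7, 9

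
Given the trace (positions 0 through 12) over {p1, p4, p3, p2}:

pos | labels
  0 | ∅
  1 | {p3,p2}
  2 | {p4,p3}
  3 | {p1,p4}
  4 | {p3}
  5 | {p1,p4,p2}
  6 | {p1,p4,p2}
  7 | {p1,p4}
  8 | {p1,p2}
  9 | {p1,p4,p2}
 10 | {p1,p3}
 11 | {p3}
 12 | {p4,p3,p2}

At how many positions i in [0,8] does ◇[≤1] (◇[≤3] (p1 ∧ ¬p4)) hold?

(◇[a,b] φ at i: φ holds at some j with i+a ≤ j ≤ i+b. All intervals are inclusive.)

5

Evaluate at each i in [0,8]:
  i=0: ✗ (none in [0,1])
  i=1: ✗ (none in [1,2])
  i=2: ✗ (none in [2,3])
  i=3: ✗ (none in [3,4])
  i=4: ✓ (witness j=5)
  i=5: ✓ (witness j=5)
  i=6: ✓ (witness j=6)
  i=7: ✓ (witness j=7)
  i=8: ✓ (witness j=8)
Positions where it holds: {4, 5, 6, 7, 8} → 5.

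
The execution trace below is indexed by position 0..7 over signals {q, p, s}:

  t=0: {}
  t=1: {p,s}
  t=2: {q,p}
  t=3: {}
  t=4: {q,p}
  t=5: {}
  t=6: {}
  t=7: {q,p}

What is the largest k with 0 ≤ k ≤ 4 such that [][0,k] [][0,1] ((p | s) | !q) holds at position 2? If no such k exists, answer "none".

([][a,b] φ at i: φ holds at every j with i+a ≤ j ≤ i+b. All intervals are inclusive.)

4

[][0,1] ((p | s) | !q) must hold from j=2 onward; find where it first fails.
  j=2: holds
  j=3: holds
  j=4: holds
  j=5: holds
  j=6: holds
Holds through j=6; largest k = 4.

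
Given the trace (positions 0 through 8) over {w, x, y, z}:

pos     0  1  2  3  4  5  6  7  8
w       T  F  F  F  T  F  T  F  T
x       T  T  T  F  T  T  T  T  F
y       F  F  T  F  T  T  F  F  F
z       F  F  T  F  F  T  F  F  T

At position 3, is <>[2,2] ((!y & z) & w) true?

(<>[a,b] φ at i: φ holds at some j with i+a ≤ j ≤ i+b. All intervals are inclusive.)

Does not hold

Check ((!y & z) & w) at each j in [5,5]:
  j=5: false
No position in the window satisfies it → formula fails.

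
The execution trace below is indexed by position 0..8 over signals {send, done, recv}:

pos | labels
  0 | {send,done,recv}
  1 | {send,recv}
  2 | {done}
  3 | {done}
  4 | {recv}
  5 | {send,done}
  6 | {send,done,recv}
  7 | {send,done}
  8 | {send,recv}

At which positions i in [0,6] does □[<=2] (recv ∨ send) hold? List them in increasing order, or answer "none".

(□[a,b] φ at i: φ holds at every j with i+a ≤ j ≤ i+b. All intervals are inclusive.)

Evaluate at each i in [0,6]:
  i=0: ✗ (fails at j=2)
  i=1: ✗ (fails at j=2)
  i=2: ✗ (fails at j=2)
  i=3: ✗ (fails at j=3)
  i=4: ✓ (all of [4,6])
  i=5: ✓ (all of [5,7])
  i=6: ✓ (all of [6,8])

4, 5, 6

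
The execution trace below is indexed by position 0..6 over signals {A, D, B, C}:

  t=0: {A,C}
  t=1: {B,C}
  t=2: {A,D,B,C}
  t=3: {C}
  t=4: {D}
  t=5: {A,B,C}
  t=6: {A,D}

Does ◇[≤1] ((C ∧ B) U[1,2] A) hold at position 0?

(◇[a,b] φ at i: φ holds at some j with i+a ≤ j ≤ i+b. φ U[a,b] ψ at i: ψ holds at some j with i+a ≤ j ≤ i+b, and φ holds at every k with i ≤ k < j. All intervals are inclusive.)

Check ((C ∧ B) U[1,2] A) at each j in [0,1]:
  j=0: fails
  j=1: holds
Found at j=1 → formula holds.

Holds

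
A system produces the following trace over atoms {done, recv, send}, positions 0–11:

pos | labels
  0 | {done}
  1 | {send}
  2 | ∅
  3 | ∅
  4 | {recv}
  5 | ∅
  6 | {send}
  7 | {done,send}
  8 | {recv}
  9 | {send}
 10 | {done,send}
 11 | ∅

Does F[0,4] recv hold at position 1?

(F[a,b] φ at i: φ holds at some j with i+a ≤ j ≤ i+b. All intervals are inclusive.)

Check recv at each j in [1,5]:
  j=1: false
  j=2: false
  j=3: false
  j=4: true
  j=5: false
Found at j=4 → formula holds.

Holds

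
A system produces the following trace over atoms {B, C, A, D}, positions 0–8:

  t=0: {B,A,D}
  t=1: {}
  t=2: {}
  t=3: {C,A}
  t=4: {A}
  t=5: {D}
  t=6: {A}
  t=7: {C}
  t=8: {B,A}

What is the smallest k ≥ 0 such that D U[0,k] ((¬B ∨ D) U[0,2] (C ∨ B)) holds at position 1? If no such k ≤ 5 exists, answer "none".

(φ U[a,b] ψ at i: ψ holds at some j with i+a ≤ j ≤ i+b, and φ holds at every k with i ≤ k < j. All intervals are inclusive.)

0

Need earliest j ≥ 1 with ((¬B ∨ D) U[0,2] (C ∨ B)), and D at every k in [1,j-1].
  j=1: rhs holds (empty prefix). k = 0.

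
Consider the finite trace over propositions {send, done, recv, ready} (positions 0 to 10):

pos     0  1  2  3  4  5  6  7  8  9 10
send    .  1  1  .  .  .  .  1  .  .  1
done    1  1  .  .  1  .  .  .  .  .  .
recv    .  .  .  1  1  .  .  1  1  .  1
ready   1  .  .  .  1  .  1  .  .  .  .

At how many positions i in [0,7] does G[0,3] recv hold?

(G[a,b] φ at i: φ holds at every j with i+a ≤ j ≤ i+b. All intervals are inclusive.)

0

Evaluate at each i in [0,7]:
  i=0: ✗ (fails at j=0)
  i=1: ✗ (fails at j=1)
  i=2: ✗ (fails at j=2)
  i=3: ✗ (fails at j=5)
  i=4: ✗ (fails at j=5)
  i=5: ✗ (fails at j=5)
  i=6: ✗ (fails at j=6)
  i=7: ✗ (fails at j=9)
Positions where it holds: {} → 0.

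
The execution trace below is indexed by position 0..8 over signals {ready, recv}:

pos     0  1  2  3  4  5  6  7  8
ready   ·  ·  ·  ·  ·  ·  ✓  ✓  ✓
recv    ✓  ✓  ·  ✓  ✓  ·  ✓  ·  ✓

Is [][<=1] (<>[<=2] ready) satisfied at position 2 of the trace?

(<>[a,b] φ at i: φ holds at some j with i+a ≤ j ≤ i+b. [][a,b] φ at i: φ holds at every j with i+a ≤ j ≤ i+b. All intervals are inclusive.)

No

Check <>[<=2] ready at every j in [2,3]:
  j=2: fails (none in [2,4])
  j=3: fails (none in [3,5])
Fails at j=2 → formula fails.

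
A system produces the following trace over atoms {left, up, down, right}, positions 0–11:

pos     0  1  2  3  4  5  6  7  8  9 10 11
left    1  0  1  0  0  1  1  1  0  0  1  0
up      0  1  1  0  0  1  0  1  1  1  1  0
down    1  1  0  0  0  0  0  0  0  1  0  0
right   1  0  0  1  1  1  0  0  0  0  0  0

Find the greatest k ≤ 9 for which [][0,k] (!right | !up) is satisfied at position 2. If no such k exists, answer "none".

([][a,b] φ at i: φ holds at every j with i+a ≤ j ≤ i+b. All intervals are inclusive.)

2

(!right | !up) must hold from j=2 onward; find where it first fails.
  j=2: holds
  j=3: holds
  j=4: holds
  j=5: fails
Holds on [2,4], so largest k = 2.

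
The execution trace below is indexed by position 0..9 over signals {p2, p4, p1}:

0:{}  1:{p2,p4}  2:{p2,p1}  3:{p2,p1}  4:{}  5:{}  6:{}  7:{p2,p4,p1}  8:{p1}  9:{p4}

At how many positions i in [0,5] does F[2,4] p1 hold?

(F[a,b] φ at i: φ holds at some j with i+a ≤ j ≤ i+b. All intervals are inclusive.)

Evaluate at each i in [0,5]:
  i=0: ✓ (witness j=2)
  i=1: ✓ (witness j=3)
  i=2: ✗ (none in [4,6])
  i=3: ✓ (witness j=7)
  i=4: ✓ (witness j=7)
  i=5: ✓ (witness j=7)
Positions where it holds: {0, 1, 3, 4, 5} → 5.

5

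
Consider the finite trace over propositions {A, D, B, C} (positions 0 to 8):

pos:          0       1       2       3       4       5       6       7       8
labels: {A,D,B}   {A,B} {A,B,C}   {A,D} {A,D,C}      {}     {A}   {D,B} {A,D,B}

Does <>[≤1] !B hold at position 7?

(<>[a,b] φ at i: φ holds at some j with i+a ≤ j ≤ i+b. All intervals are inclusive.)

Does not hold

Check !B at each j in [7,8]:
  j=7: false
  j=8: false
No position in the window satisfies it → formula fails.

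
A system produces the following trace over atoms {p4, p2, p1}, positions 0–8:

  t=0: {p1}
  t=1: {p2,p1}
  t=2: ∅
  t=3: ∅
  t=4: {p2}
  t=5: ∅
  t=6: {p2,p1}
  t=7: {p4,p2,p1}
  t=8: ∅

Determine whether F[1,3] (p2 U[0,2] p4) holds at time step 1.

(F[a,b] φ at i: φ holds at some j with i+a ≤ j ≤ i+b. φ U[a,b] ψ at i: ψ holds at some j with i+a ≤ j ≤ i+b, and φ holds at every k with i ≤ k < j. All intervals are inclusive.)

False

Check (p2 U[0,2] p4) at each j in [2,4]:
  j=2: fails
  j=3: fails
  j=4: fails
No position in the window satisfies it → formula fails.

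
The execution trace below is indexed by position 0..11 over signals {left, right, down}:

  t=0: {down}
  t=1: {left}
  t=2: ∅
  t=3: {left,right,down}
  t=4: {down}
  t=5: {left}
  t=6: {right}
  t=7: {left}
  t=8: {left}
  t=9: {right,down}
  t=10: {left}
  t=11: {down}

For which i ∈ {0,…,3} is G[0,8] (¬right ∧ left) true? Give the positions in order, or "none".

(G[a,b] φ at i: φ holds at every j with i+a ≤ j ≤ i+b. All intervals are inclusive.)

Evaluate at each i in [0,3]:
  i=0: ✗ (fails at j=0)
  i=1: ✗ (fails at j=2)
  i=2: ✗ (fails at j=2)
  i=3: ✗ (fails at j=3)

none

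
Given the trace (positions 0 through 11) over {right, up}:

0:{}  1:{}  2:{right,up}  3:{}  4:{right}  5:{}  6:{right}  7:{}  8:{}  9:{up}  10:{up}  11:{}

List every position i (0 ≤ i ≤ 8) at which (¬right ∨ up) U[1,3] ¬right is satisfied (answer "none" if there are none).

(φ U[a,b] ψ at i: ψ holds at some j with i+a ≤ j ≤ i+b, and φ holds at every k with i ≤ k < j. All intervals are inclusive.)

0, 1, 2, 7, 8

Evaluate at each i in [0,8]:
  i=0: ✓ (rhs at j=1; lhs holds on [0,0])
  i=1: ✓ (rhs at j=3; lhs holds on [1,2])
  i=2: ✓ (rhs at j=3; lhs holds on [2,2])
  i=3: ✗ (lhs fails at k=4 before rhs at j=5)
  i=4: ✗ (lhs fails at k=4 before rhs at j=5)
  i=5: ✗ (lhs fails at k=6 before rhs at j=7)
  i=6: ✗ (lhs fails at k=6 before rhs at j=7)
  i=7: ✓ (rhs at j=8; lhs holds on [7,7])
  i=8: ✓ (rhs at j=9; lhs holds on [8,8])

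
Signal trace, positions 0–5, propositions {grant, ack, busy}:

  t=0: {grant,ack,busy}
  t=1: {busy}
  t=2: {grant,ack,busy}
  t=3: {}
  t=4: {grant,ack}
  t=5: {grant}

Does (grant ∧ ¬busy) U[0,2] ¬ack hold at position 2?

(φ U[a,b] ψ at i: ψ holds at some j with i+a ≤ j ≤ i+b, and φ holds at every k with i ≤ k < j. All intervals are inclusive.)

False

Need some j in [2,4] with ¬ack, and (grant ∧ ¬busy) at every k in [2,j-1].
  j=2: ¬ack false.
  j=3: ¬ack holds, but (grant ∧ ¬busy) fails at k=2 → not this j.
  j=4: ¬ack false.
No j in the window works → until fails.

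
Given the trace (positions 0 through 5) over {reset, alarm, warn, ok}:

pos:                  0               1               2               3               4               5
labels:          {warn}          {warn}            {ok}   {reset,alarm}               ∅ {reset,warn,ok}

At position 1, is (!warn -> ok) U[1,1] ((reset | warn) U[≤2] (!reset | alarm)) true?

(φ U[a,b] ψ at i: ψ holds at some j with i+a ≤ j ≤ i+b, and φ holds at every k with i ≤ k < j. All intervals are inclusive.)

Holds

Need some j in [2,2] with ((reset | warn) U[≤2] (!reset | alarm)), and (!warn -> ok) at every k in [1,j-1].
  j=2: ((reset | warn) U[≤2] (!reset | alarm)) holds; (!warn -> ok) holds at every k in [1,1] → satisfied.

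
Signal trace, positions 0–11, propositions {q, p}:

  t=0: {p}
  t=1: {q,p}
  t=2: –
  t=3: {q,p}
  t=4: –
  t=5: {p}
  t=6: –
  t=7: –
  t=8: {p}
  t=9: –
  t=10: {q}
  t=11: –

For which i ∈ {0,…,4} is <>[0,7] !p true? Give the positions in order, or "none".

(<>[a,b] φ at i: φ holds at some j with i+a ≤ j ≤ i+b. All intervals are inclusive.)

0, 1, 2, 3, 4

Evaluate at each i in [0,4]:
  i=0: ✓ (witness j=2)
  i=1: ✓ (witness j=2)
  i=2: ✓ (witness j=2)
  i=3: ✓ (witness j=4)
  i=4: ✓ (witness j=4)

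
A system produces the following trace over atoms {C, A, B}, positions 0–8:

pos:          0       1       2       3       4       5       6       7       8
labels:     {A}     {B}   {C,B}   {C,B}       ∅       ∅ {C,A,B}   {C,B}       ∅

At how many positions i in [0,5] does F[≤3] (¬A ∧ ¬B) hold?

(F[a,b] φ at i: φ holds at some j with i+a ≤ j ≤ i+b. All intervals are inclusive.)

5

Evaluate at each i in [0,5]:
  i=0: ✗ (none in [0,3])
  i=1: ✓ (witness j=4)
  i=2: ✓ (witness j=4)
  i=3: ✓ (witness j=4)
  i=4: ✓ (witness j=4)
  i=5: ✓ (witness j=5)
Positions where it holds: {1, 2, 3, 4, 5} → 5.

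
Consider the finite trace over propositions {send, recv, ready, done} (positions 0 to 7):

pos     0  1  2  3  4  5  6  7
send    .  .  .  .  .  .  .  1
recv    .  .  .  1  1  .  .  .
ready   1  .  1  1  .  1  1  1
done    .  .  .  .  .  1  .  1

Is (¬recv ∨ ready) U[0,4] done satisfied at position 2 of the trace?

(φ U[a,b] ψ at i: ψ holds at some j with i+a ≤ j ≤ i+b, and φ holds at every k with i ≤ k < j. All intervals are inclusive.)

Need some j in [2,6] with done, and (¬recv ∨ ready) at every k in [2,j-1].
  j=2: done false.
  j=3: done false.
  j=4: done false.
  j=5: done holds, but (¬recv ∨ ready) fails at k=4 → not this j.
  j=6: done false.
No j in the window works → until fails.

No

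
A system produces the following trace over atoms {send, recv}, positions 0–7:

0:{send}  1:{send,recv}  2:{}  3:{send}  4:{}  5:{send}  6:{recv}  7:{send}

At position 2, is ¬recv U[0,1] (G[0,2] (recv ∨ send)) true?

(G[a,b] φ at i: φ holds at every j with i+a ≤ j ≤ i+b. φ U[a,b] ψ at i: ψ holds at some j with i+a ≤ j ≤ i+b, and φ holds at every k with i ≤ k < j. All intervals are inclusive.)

Does not hold

Need some j in [2,3] with G[0,2] (recv ∨ send), and ¬recv at every k in [2,j-1].
  j=2: G[0,2] (recv ∨ send) — fails at 2.
  j=3: G[0,2] (recv ∨ send) — fails at 4.
No j in the window works → until fails.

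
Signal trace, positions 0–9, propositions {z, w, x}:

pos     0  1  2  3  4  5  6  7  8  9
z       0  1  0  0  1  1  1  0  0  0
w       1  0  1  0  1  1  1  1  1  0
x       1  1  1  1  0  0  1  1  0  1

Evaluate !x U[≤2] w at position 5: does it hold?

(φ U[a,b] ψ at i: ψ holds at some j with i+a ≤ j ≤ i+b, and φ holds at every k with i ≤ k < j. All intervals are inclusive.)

Need some j in [5,7] with w, and !x at every k in [5,j-1].
  j=5: w holds; no prefix to check → satisfied.

True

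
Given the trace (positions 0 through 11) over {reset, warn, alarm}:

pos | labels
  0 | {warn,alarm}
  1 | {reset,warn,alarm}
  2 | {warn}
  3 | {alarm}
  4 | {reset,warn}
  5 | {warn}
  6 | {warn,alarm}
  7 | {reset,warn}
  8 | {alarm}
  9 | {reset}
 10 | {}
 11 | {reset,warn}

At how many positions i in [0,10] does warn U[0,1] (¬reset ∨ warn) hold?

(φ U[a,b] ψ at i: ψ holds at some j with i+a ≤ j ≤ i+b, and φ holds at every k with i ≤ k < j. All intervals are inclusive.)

10

Evaluate at each i in [0,10]:
  i=0: ✓ (rhs at j=0)
  i=1: ✓ (rhs at j=1)
  i=2: ✓ (rhs at j=2)
  i=3: ✓ (rhs at j=3)
  i=4: ✓ (rhs at j=4)
  i=5: ✓ (rhs at j=5)
  i=6: ✓ (rhs at j=6)
  i=7: ✓ (rhs at j=7)
  i=8: ✓ (rhs at j=8)
  i=9: ✗ (lhs fails at k=9 before rhs at j=10)
  i=10: ✓ (rhs at j=10)
Positions where it holds: {0, 1, 2, 3, 4, 5, 6, 7, 8, 10} → 10.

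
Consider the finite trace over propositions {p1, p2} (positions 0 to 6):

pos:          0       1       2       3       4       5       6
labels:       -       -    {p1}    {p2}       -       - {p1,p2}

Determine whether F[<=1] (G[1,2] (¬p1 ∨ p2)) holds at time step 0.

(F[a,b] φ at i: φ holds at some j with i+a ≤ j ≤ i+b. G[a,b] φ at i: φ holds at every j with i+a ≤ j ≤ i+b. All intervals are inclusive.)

Check G[1,2] (¬p1 ∨ p2) at each j in [0,1]:
  j=0: fails at 2
  j=1: fails at 2
No position in the window satisfies it → formula fails.

No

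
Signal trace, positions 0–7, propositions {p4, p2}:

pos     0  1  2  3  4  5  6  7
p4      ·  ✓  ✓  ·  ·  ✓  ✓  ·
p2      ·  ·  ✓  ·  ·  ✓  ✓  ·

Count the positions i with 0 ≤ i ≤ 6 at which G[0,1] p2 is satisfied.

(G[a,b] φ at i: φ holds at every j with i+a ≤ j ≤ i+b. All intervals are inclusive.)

Evaluate at each i in [0,6]:
  i=0: ✗ (fails at j=0)
  i=1: ✗ (fails at j=1)
  i=2: ✗ (fails at j=3)
  i=3: ✗ (fails at j=3)
  i=4: ✗ (fails at j=4)
  i=5: ✓ (all of [5,6])
  i=6: ✗ (fails at j=7)
Positions where it holds: {5} → 1.

1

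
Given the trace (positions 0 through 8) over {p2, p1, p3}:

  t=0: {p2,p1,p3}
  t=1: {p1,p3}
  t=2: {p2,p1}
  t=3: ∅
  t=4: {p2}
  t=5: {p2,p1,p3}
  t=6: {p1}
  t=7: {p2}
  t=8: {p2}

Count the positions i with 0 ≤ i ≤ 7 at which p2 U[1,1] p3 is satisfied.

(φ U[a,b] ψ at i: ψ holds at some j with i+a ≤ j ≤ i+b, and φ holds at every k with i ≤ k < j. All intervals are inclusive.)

2

Evaluate at each i in [0,7]:
  i=0: ✓ (rhs at j=1; lhs holds on [0,0])
  i=1: ✗ (no rhs in [2,2])
  i=2: ✗ (no rhs in [3,3])
  i=3: ✗ (no rhs in [4,4])
  i=4: ✓ (rhs at j=5; lhs holds on [4,4])
  i=5: ✗ (no rhs in [6,6])
  i=6: ✗ (no rhs in [7,7])
  i=7: ✗ (no rhs in [8,8])
Positions where it holds: {0, 4} → 2.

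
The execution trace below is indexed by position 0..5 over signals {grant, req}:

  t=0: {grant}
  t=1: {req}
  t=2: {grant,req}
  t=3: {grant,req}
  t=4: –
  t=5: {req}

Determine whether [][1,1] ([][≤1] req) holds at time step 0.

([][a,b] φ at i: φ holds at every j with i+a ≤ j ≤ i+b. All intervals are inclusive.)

Check [][≤1] req at every j in [1,1]:
  j=1: holds on [1,2]
All positions satisfy it → formula holds.

True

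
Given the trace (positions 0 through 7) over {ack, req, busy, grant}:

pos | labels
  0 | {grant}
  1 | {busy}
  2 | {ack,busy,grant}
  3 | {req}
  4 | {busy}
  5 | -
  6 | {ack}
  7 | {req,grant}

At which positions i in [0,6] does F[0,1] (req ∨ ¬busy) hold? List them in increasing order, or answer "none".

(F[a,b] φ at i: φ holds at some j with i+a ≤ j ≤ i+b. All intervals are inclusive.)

Evaluate at each i in [0,6]:
  i=0: ✓ (witness j=0)
  i=1: ✗ (none in [1,2])
  i=2: ✓ (witness j=3)
  i=3: ✓ (witness j=3)
  i=4: ✓ (witness j=5)
  i=5: ✓ (witness j=5)
  i=6: ✓ (witness j=6)

0, 2, 3, 4, 5, 6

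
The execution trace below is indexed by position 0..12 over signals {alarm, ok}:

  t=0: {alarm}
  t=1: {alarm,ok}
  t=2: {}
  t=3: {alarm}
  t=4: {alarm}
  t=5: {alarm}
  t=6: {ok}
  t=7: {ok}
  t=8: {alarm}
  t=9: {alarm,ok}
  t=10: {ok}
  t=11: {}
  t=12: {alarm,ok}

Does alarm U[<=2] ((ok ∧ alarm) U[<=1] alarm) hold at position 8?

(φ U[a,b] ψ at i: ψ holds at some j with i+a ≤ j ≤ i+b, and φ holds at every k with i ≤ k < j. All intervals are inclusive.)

Holds

Need some j in [8,10] with ((ok ∧ alarm) U[<=1] alarm), and alarm at every k in [8,j-1].
  j=8: ((ok ∧ alarm) U[<=1] alarm) holds; no prefix to check → satisfied.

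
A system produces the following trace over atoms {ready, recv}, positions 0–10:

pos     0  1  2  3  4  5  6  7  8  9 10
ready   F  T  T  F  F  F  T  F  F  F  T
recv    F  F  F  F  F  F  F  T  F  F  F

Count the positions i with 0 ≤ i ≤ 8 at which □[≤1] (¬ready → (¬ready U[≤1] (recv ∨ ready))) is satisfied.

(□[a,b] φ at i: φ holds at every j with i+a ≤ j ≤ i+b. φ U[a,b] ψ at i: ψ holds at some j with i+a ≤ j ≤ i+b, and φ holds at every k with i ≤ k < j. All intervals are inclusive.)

Evaluate at each i in [0,8]:
  i=0: ✓ (all of [0,1])
  i=1: ✓ (all of [1,2])
  i=2: ✗ (fails at j=3)
  i=3: ✗ (fails at j=3)
  i=4: ✗ (fails at j=4)
  i=5: ✓ (all of [5,6])
  i=6: ✓ (all of [6,7])
  i=7: ✗ (fails at j=8)
  i=8: ✗ (fails at j=8)
Positions where it holds: {0, 1, 5, 6} → 4.

4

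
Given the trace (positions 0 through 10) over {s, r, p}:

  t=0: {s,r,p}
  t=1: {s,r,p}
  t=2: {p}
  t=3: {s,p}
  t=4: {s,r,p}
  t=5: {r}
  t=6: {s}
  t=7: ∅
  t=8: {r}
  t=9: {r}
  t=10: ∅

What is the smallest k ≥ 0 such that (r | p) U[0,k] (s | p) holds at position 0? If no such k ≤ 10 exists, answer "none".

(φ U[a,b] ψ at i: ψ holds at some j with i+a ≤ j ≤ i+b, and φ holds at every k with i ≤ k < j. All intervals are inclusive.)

0

Need earliest j ≥ 0 with (s | p), and (r | p) at every k in [0,j-1].
  j=0: rhs holds (empty prefix). k = 0.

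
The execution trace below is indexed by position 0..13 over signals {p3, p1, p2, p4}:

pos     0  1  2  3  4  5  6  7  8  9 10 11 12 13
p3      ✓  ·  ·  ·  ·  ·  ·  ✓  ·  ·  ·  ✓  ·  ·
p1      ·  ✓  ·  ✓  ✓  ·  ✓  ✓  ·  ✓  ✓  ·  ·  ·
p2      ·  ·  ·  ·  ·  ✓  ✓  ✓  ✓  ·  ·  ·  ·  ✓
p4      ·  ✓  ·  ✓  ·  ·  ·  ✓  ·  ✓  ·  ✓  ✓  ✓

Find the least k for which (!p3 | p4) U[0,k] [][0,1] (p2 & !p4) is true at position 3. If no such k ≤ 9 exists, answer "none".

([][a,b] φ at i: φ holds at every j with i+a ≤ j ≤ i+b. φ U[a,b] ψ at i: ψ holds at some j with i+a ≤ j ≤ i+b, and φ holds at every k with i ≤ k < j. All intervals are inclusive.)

Need earliest j ≥ 3 with [][0,1] (p2 & !p4), and (!p3 | p4) at every k in [3,j-1].
  j=3: rhs fails.
  j=4: rhs fails.
  j=5: rhs holds; lhs holds on [3,4]. k = 2.

2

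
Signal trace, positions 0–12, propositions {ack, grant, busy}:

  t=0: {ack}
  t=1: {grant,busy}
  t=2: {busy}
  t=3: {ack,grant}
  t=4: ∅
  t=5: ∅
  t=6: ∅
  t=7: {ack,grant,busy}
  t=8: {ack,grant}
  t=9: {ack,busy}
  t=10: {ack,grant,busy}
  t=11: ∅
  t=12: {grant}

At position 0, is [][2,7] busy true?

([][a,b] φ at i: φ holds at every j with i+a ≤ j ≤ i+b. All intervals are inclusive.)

Does not hold

Check busy at every j in [2,7]:
  j=2: true
  j=3: false
  j=4: false
  j=5: false
  j=6: false
  j=7: true
Fails at j=3 → formula fails.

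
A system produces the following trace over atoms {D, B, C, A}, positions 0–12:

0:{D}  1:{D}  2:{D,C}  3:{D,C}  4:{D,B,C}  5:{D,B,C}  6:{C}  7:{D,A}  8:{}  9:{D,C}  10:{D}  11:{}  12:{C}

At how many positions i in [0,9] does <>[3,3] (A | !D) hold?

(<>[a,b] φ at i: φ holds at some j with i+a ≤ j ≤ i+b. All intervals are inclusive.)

Evaluate at each i in [0,9]:
  i=0: ✗ (none in [3,3])
  i=1: ✗ (none in [4,4])
  i=2: ✗ (none in [5,5])
  i=3: ✓ (witness j=6)
  i=4: ✓ (witness j=7)
  i=5: ✓ (witness j=8)
  i=6: ✗ (none in [9,9])
  i=7: ✗ (none in [10,10])
  i=8: ✓ (witness j=11)
  i=9: ✓ (witness j=12)
Positions where it holds: {3, 4, 5, 8, 9} → 5.

5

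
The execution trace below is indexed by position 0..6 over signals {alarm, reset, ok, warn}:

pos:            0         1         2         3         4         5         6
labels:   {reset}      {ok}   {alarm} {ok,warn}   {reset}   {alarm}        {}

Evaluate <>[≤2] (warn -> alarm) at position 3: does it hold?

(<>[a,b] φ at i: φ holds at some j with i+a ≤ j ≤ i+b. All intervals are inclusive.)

Check (warn -> alarm) at each j in [3,5]:
  j=3: false
  j=4: true
  j=5: true
Found at j=4 → formula holds.

Holds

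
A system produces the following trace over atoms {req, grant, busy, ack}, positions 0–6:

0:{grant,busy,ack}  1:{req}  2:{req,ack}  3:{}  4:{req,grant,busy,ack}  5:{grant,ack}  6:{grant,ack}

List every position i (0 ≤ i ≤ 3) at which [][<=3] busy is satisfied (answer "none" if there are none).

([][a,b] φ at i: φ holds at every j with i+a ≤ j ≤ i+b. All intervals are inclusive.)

none

Evaluate at each i in [0,3]:
  i=0: ✗ (fails at j=1)
  i=1: ✗ (fails at j=1)
  i=2: ✗ (fails at j=2)
  i=3: ✗ (fails at j=3)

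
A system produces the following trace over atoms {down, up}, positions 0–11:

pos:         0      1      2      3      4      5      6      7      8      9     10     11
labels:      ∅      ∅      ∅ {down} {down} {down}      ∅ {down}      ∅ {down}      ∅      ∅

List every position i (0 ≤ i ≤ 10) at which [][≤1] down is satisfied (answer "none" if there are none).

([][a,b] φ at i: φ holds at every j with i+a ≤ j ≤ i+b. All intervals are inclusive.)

Evaluate at each i in [0,10]:
  i=0: ✗ (fails at j=0)
  i=1: ✗ (fails at j=1)
  i=2: ✗ (fails at j=2)
  i=3: ✓ (all of [3,4])
  i=4: ✓ (all of [4,5])
  i=5: ✗ (fails at j=6)
  i=6: ✗ (fails at j=6)
  i=7: ✗ (fails at j=8)
  i=8: ✗ (fails at j=8)
  i=9: ✗ (fails at j=10)
  i=10: ✗ (fails at j=10)

3, 4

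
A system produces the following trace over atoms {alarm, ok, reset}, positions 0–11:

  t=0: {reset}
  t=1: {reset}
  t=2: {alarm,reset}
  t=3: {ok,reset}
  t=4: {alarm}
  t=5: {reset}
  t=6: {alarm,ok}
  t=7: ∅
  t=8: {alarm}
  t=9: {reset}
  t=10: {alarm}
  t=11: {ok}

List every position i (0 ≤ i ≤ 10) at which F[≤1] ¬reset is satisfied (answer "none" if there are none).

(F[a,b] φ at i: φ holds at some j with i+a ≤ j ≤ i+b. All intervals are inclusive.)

Evaluate at each i in [0,10]:
  i=0: ✗ (none in [0,1])
  i=1: ✗ (none in [1,2])
  i=2: ✗ (none in [2,3])
  i=3: ✓ (witness j=4)
  i=4: ✓ (witness j=4)
  i=5: ✓ (witness j=6)
  i=6: ✓ (witness j=6)
  i=7: ✓ (witness j=7)
  i=8: ✓ (witness j=8)
  i=9: ✓ (witness j=10)
  i=10: ✓ (witness j=10)

3, 4, 5, 6, 7, 8, 9, 10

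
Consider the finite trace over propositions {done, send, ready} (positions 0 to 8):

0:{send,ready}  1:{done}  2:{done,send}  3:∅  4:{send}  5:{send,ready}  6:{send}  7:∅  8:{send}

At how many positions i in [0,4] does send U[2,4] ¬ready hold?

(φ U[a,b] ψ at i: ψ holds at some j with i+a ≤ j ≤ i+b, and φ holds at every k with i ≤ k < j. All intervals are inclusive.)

1

Evaluate at each i in [0,4]:
  i=0: ✗ (lhs fails at k=1 before rhs at j=2)
  i=1: ✗ (lhs fails at k=1 before rhs at j=3)
  i=2: ✗ (lhs fails at k=3 before rhs at j=4)
  i=3: ✗ (lhs fails at k=3 before rhs at j=6)
  i=4: ✓ (rhs at j=6; lhs holds on [4,5])
Positions where it holds: {4} → 1.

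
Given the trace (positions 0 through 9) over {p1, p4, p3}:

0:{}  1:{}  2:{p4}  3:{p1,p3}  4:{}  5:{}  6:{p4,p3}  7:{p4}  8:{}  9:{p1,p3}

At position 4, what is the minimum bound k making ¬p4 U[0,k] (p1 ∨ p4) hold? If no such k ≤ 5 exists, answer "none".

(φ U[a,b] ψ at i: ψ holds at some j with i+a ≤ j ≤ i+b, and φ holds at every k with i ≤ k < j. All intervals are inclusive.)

Need earliest j ≥ 4 with (p1 ∨ p4), and ¬p4 at every k in [4,j-1].
  j=4: rhs fails.
  j=5: rhs fails.
  j=6: rhs holds; lhs holds on [4,5]. k = 2.

2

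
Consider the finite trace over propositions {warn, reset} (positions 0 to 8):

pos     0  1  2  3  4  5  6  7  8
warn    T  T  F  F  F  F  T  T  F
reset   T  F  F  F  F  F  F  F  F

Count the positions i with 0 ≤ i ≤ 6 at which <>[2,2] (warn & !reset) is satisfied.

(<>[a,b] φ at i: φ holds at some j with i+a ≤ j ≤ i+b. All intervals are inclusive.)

2

Evaluate at each i in [0,6]:
  i=0: ✗ (none in [2,2])
  i=1: ✗ (none in [3,3])
  i=2: ✗ (none in [4,4])
  i=3: ✗ (none in [5,5])
  i=4: ✓ (witness j=6)
  i=5: ✓ (witness j=7)
  i=6: ✗ (none in [8,8])
Positions where it holds: {4, 5} → 2.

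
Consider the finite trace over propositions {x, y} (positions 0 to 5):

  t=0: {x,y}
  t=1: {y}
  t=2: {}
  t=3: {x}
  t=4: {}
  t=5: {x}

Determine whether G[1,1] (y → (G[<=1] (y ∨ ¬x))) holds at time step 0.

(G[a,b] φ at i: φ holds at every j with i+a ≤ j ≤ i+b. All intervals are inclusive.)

Holds

Check (y → (G[<=1] (y ∨ ¬x))) at every j in [1,1]:
  j=1: antecedent true; consequent holds on [1,2] → ✓
All positions satisfy it → formula holds.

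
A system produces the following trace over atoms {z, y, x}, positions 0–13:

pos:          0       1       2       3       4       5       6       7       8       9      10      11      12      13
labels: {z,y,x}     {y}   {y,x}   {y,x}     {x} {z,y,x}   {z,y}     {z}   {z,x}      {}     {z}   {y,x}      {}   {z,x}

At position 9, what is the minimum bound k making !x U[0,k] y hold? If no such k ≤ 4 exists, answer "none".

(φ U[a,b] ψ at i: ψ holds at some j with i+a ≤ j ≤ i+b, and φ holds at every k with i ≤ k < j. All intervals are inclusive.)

2

Need earliest j ≥ 9 with y, and !x at every k in [9,j-1].
  j=9: rhs fails.
  j=10: rhs fails.
  j=11: rhs holds; lhs holds on [9,10]. k = 2.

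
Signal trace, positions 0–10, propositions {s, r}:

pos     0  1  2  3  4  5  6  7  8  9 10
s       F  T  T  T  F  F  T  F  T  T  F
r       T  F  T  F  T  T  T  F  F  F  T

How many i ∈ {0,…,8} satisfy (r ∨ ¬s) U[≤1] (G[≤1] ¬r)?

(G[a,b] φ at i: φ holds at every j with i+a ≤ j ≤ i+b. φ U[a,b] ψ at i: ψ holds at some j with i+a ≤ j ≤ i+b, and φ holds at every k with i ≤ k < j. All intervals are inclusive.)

3

Evaluate at each i in [0,8]:
  i=0: ✗ (no rhs in [0,1])
  i=1: ✗ (no rhs in [1,2])
  i=2: ✗ (no rhs in [2,3])
  i=3: ✗ (no rhs in [3,4])
  i=4: ✗ (no rhs in [4,5])
  i=5: ✗ (no rhs in [5,6])
  i=6: ✓ (rhs at j=7; lhs holds on [6,6])
  i=7: ✓ (rhs at j=7)
  i=8: ✓ (rhs at j=8)
Positions where it holds: {6, 7, 8} → 3.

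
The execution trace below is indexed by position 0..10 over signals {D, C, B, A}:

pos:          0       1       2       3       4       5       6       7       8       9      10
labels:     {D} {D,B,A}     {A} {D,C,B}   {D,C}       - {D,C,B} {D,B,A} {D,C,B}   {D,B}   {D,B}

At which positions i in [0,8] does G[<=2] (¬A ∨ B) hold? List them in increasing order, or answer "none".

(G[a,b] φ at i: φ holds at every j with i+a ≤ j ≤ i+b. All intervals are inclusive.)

Evaluate at each i in [0,8]:
  i=0: ✗ (fails at j=2)
  i=1: ✗ (fails at j=2)
  i=2: ✗ (fails at j=2)
  i=3: ✓ (all of [3,5])
  i=4: ✓ (all of [4,6])
  i=5: ✓ (all of [5,7])
  i=6: ✓ (all of [6,8])
  i=7: ✓ (all of [7,9])
  i=8: ✓ (all of [8,10])

3, 4, 5, 6, 7, 8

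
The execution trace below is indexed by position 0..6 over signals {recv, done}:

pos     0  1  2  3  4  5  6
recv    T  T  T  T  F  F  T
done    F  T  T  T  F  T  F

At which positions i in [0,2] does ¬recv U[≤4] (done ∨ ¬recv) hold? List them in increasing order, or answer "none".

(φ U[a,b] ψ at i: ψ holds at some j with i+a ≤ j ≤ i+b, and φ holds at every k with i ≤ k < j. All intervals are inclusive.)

1, 2

Evaluate at each i in [0,2]:
  i=0: ✗ (lhs fails at k=0 before rhs at j=1)
  i=1: ✓ (rhs at j=1)
  i=2: ✓ (rhs at j=2)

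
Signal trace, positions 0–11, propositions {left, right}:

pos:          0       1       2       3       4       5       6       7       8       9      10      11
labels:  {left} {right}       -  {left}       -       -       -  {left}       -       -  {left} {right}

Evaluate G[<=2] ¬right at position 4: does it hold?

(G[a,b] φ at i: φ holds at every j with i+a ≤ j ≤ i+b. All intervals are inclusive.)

Holds

Check ¬right at every j in [4,6]:
  j=4: true
  j=5: true
  j=6: true
All positions satisfy it → formula holds.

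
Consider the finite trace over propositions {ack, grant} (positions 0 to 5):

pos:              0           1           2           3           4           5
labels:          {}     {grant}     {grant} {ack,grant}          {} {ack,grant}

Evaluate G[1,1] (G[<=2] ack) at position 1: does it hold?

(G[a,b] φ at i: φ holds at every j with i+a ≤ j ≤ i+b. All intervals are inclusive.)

Check G[<=2] ack at every j in [2,2]:
  j=2: fails at 2
Fails at j=2 → formula fails.

No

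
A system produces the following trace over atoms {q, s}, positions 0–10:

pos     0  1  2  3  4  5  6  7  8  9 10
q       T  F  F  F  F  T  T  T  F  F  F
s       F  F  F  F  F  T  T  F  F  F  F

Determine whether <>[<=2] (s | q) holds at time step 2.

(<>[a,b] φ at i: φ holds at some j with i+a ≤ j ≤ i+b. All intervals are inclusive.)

Check (s | q) at each j in [2,4]:
  j=2: false
  j=3: false
  j=4: false
No position in the window satisfies it → formula fails.

Does not hold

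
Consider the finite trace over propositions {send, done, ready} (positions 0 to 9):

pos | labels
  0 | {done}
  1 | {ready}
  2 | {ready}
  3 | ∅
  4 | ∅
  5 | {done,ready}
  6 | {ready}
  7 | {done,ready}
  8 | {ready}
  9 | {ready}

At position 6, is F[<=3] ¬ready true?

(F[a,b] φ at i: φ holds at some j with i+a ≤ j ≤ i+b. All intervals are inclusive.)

False

Check ¬ready at each j in [6,9]:
  j=6: false
  j=7: false
  j=8: false
  j=9: false
No position in the window satisfies it → formula fails.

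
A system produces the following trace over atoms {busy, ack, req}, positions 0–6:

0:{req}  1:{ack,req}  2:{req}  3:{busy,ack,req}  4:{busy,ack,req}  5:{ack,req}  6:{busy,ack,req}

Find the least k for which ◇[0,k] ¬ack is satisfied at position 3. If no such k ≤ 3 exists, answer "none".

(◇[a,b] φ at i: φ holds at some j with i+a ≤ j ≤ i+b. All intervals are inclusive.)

none

Scan j = 3,4,… for ¬ack:
  j=3: fails
  j=4: fails
  j=5: fails
  j=6: fails
No j in [3,6] satisfies it → none.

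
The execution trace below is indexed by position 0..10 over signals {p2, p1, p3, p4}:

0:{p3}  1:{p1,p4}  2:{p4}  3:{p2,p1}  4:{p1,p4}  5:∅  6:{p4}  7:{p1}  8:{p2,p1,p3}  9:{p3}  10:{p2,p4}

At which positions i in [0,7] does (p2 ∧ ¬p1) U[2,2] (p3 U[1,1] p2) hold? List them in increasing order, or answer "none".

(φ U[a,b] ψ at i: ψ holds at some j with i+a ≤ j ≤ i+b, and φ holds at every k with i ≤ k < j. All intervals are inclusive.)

Evaluate at each i in [0,7]:
  i=0: ✗ (no rhs in [2,2])
  i=1: ✗ (no rhs in [3,3])
  i=2: ✗ (no rhs in [4,4])
  i=3: ✗ (no rhs in [5,5])
  i=4: ✗ (no rhs in [6,6])
  i=5: ✗ (no rhs in [7,7])
  i=6: ✗ (no rhs in [8,8])
  i=7: ✗ (lhs fails at k=7 before rhs at j=9)

none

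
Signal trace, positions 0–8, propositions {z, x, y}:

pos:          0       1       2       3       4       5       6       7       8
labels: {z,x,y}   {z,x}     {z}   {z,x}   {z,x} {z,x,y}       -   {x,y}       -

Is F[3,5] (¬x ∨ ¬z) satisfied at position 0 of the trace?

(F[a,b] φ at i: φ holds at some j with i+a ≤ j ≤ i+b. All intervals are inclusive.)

No

Check (¬x ∨ ¬z) at each j in [3,5]:
  j=3: false
  j=4: false
  j=5: false
No position in the window satisfies it → formula fails.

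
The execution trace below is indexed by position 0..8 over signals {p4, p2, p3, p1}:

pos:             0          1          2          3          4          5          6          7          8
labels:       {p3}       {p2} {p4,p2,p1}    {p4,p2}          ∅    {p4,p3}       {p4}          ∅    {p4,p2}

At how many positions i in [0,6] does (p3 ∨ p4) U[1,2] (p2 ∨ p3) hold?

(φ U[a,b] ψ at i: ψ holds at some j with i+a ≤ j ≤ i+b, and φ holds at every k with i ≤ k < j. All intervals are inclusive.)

Evaluate at each i in [0,6]:
  i=0: ✓ (rhs at j=1; lhs holds on [0,0])
  i=1: ✗ (lhs fails at k=1 before rhs at j=2)
  i=2: ✓ (rhs at j=3; lhs holds on [2,2])
  i=3: ✗ (lhs fails at k=4 before rhs at j=5)
  i=4: ✗ (lhs fails at k=4 before rhs at j=5)
  i=5: ✗ (no rhs in [6,7])
  i=6: ✗ (lhs fails at k=7 before rhs at j=8)
Positions where it holds: {0, 2} → 2.

2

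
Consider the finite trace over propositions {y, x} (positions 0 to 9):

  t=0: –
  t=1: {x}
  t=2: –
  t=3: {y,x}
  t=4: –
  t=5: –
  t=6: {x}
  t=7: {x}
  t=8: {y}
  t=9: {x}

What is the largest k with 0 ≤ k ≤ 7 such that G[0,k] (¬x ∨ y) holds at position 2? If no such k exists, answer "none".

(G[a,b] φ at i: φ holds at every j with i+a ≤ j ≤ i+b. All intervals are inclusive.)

3

(¬x ∨ y) must hold from j=2 onward; find where it first fails.
  j=2: holds
  j=3: holds
  j=4: holds
  j=5: holds
  j=6: fails
Holds on [2,5], so largest k = 3.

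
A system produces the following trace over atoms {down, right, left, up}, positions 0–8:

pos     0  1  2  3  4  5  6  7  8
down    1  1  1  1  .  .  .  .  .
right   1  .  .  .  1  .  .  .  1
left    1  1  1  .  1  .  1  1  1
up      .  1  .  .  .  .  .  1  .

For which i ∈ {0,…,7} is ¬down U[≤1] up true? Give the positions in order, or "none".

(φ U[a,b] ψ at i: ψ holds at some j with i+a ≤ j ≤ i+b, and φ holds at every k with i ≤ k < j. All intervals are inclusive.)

1, 6, 7

Evaluate at each i in [0,7]:
  i=0: ✗ (lhs fails at k=0 before rhs at j=1)
  i=1: ✓ (rhs at j=1)
  i=2: ✗ (no rhs in [2,3])
  i=3: ✗ (no rhs in [3,4])
  i=4: ✗ (no rhs in [4,5])
  i=5: ✗ (no rhs in [5,6])
  i=6: ✓ (rhs at j=7; lhs holds on [6,6])
  i=7: ✓ (rhs at j=7)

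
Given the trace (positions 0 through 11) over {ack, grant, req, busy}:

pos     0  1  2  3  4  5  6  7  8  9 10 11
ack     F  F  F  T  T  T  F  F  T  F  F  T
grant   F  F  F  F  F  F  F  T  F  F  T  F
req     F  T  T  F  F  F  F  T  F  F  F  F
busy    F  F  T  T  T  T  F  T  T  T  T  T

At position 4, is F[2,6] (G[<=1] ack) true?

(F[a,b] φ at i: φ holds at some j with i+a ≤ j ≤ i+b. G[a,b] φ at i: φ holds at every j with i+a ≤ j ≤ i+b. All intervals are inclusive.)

False

Check G[<=1] ack at each j in [6,10]:
  j=6: fails at 6
  j=7: fails at 7
  j=8: fails at 9
  j=9: fails at 9
  j=10: fails at 10
No position in the window satisfies it → formula fails.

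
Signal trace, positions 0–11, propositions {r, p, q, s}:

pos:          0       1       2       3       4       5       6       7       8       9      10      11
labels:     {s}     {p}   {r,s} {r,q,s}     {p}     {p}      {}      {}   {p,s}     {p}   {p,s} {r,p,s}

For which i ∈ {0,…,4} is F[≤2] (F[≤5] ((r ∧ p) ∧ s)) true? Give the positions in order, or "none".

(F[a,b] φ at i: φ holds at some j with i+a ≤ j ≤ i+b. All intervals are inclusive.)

4

Evaluate at each i in [0,4]:
  i=0: ✗ (none in [0,2])
  i=1: ✗ (none in [1,3])
  i=2: ✗ (none in [2,4])
  i=3: ✗ (none in [3,5])
  i=4: ✓ (witness j=6)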